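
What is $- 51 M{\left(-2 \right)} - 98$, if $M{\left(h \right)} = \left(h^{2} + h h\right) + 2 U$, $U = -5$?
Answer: $4$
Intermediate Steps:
$M{\left(h \right)} = -10 + 2 h^{2}$ ($M{\left(h \right)} = \left(h^{2} + h h\right) + 2 \left(-5\right) = \left(h^{2} + h^{2}\right) - 10 = 2 h^{2} - 10 = -10 + 2 h^{2}$)
$- 51 M{\left(-2 \right)} - 98 = - 51 \left(-10 + 2 \left(-2\right)^{2}\right) - 98 = - 51 \left(-10 + 2 \cdot 4\right) - 98 = - 51 \left(-10 + 8\right) - 98 = \left(-51\right) \left(-2\right) - 98 = 102 - 98 = 4$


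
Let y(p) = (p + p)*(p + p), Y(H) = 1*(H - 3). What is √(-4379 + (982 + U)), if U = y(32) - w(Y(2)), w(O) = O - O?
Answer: √699 ≈ 26.439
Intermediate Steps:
Y(H) = -3 + H (Y(H) = 1*(-3 + H) = -3 + H)
y(p) = 4*p² (y(p) = (2*p)*(2*p) = 4*p²)
w(O) = 0
U = 4096 (U = 4*32² - 1*0 = 4*1024 + 0 = 4096 + 0 = 4096)
√(-4379 + (982 + U)) = √(-4379 + (982 + 4096)) = √(-4379 + 5078) = √699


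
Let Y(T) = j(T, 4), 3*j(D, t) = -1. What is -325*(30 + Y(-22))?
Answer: -28925/3 ≈ -9641.7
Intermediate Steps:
j(D, t) = -1/3 (j(D, t) = (1/3)*(-1) = -1/3)
Y(T) = -1/3
-325*(30 + Y(-22)) = -325*(30 - 1/3) = -325*89/3 = -28925/3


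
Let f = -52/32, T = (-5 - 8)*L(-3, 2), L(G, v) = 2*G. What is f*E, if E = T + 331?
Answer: -5317/8 ≈ -664.63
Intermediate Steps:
T = 78 (T = (-5 - 8)*(2*(-3)) = -13*(-6) = 78)
f = -13/8 (f = -52*1/32 = -13/8 ≈ -1.6250)
E = 409 (E = 78 + 331 = 409)
f*E = -13/8*409 = -5317/8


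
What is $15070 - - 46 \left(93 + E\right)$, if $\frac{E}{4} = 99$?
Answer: $37564$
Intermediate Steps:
$E = 396$ ($E = 4 \cdot 99 = 396$)
$15070 - - 46 \left(93 + E\right) = 15070 - - 46 \left(93 + 396\right) = 15070 - \left(-46\right) 489 = 15070 - -22494 = 15070 + 22494 = 37564$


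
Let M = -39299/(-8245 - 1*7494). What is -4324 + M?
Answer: -68016137/15739 ≈ -4321.5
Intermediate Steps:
M = 39299/15739 (M = -39299/(-8245 - 7494) = -39299/(-15739) = -39299*(-1/15739) = 39299/15739 ≈ 2.4969)
-4324 + M = -4324 + 39299/15739 = -68016137/15739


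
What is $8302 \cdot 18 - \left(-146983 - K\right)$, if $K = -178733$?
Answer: $117686$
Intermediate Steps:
$8302 \cdot 18 - \left(-146983 - K\right) = 8302 \cdot 18 - \left(-146983 - -178733\right) = 149436 - \left(-146983 + 178733\right) = 149436 - 31750 = 117686$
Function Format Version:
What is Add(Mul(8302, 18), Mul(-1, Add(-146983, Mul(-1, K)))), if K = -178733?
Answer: 117686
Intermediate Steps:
Add(Mul(8302, 18), Mul(-1, Add(-146983, Mul(-1, K)))) = Add(Mul(8302, 18), Mul(-1, Add(-146983, Mul(-1, -178733)))) = Add(149436, Mul(-1, Add(-146983, 178733))) = Add(149436, Mul(-1, 31750)) = Add(149436, -31750) = 117686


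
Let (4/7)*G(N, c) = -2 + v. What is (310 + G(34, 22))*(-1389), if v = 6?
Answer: -440313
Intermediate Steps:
G(N, c) = 7 (G(N, c) = 7*(-2 + 6)/4 = (7/4)*4 = 7)
(310 + G(34, 22))*(-1389) = (310 + 7)*(-1389) = 317*(-1389) = -440313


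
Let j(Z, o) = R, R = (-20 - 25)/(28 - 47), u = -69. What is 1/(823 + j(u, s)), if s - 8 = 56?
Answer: 19/15682 ≈ 0.0012116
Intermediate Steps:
s = 64 (s = 8 + 56 = 64)
R = 45/19 (R = -45/(-19) = -45*(-1/19) = 45/19 ≈ 2.3684)
j(Z, o) = 45/19
1/(823 + j(u, s)) = 1/(823 + 45/19) = 1/(15682/19) = 19/15682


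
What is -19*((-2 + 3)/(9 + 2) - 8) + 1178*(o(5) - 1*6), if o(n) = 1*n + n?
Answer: 53485/11 ≈ 4862.3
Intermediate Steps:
o(n) = 2*n (o(n) = n + n = 2*n)
-19*((-2 + 3)/(9 + 2) - 8) + 1178*(o(5) - 1*6) = -19*((-2 + 3)/(9 + 2) - 8) + 1178*(2*5 - 1*6) = -19*(1/11 - 8) + 1178*(10 - 6) = -19*(1*(1/11) - 8) + 1178*4 = -19*(1/11 - 8) + 4712 = -19*(-87/11) + 4712 = 1653/11 + 4712 = 53485/11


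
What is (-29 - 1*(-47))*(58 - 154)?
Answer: -1728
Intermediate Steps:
(-29 - 1*(-47))*(58 - 154) = (-29 + 47)*(-96) = 18*(-96) = -1728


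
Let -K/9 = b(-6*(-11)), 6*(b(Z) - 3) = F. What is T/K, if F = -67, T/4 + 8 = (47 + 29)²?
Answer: 6592/21 ≈ 313.90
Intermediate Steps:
T = 23072 (T = -32 + 4*(47 + 29)² = -32 + 4*76² = -32 + 4*5776 = -32 + 23104 = 23072)
b(Z) = -49/6 (b(Z) = 3 + (⅙)*(-67) = 3 - 67/6 = -49/6)
K = 147/2 (K = -9*(-49/6) = 147/2 ≈ 73.500)
T/K = 23072/(147/2) = 23072*(2/147) = 6592/21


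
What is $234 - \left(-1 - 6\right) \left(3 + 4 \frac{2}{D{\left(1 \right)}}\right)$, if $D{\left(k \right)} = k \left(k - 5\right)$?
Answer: $241$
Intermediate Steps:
$D{\left(k \right)} = k \left(-5 + k\right)$
$234 - \left(-1 - 6\right) \left(3 + 4 \frac{2}{D{\left(1 \right)}}\right) = 234 - \left(-1 - 6\right) \left(3 + 4 \frac{2}{1 \left(-5 + 1\right)}\right) = 234 - \left(-1 - 6\right) \left(3 + 4 \frac{2}{1 \left(-4\right)}\right) = 234 - \left(-1 - 6\right) \left(3 + 4 \frac{2}{-4}\right) = 234 - - 7 \left(3 + 4 \cdot 2 \left(- \frac{1}{4}\right)\right) = 234 - - 7 \left(3 + 4 \left(- \frac{1}{2}\right)\right) = 234 - - 7 \left(3 - 2\right) = 234 - \left(-7\right) 1 = 234 - -7 = 234 + 7 = 241$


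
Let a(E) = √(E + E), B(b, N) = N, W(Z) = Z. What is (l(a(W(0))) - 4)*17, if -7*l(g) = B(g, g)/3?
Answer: -68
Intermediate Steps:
a(E) = √2*√E (a(E) = √(2*E) = √2*√E)
l(g) = -g/21 (l(g) = -g/(7*3) = -g/21)
(l(a(W(0))) - 4)*17 = (-√2*√0/21 - 4)*17 = (-√2*0/21 - 4)*17 = (-1/21*0 - 4)*17 = (0 - 4)*17 = -4*17 = -68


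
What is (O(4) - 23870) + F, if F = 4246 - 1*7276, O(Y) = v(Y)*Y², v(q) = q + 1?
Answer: -26820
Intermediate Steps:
v(q) = 1 + q
O(Y) = Y²*(1 + Y) (O(Y) = (1 + Y)*Y² = Y²*(1 + Y))
F = -3030 (F = 4246 - 7276 = -3030)
(O(4) - 23870) + F = (4²*(1 + 4) - 23870) - 3030 = (16*5 - 23870) - 3030 = (80 - 23870) - 3030 = -23790 - 3030 = -26820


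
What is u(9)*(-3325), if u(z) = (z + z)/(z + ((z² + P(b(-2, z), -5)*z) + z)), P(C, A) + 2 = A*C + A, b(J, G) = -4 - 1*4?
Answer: -3325/22 ≈ -151.14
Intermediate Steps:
b(J, G) = -8 (b(J, G) = -4 - 4 = -8)
P(C, A) = -2 + A + A*C (P(C, A) = -2 + (A*C + A) = -2 + (A + A*C) = -2 + A + A*C)
u(z) = 2*z/(z² + 35*z) (u(z) = (z + z)/(z + ((z² + (-2 - 5 - 5*(-8))*z) + z)) = (2*z)/(z + ((z² + (-2 - 5 + 40)*z) + z)) = (2*z)/(z + ((z² + 33*z) + z)) = (2*z)/(z + (z² + 34*z)) = (2*z)/(z² + 35*z) = 2*z/(z² + 35*z))
u(9)*(-3325) = (2/(35 + 9))*(-3325) = (2/44)*(-3325) = (2*(1/44))*(-3325) = (1/22)*(-3325) = -3325/22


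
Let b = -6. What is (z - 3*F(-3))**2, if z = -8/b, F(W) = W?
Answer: 961/9 ≈ 106.78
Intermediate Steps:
z = 4/3 (z = -8/(-6) = -8*(-1/6) = 4/3 ≈ 1.3333)
(z - 3*F(-3))**2 = (4/3 - 3*(-3))**2 = (4/3 + 9)**2 = (31/3)**2 = 961/9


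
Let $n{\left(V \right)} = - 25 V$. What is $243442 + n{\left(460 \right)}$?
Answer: $231942$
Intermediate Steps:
$243442 + n{\left(460 \right)} = 243442 - 11500 = 231942$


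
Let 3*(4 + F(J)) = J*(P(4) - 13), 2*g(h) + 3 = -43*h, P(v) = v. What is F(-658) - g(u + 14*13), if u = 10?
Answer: 12199/2 ≈ 6099.5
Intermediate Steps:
g(h) = -3/2 - 43*h/2 (g(h) = -3/2 + (-43*h)/2 = -3/2 - 43*h/2)
F(J) = -4 - 3*J (F(J) = -4 + (J*(4 - 13))/3 = -4 + (J*(-9))/3 = -4 + (-9*J)/3 = -4 - 3*J)
F(-658) - g(u + 14*13) = (-4 - 3*(-658)) - (-3/2 - 43*(10 + 14*13)/2) = (-4 + 1974) - (-3/2 - 43*(10 + 182)/2) = 1970 - (-3/2 - 43/2*192) = 1970 - (-3/2 - 4128) = 1970 - 1*(-8259/2) = 1970 + 8259/2 = 12199/2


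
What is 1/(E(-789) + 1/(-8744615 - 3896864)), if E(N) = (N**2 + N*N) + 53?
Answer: 12641479/15739842295504 ≈ 8.0315e-7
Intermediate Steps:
E(N) = 53 + 2*N**2 (E(N) = (N**2 + N**2) + 53 = 2*N**2 + 53 = 53 + 2*N**2)
1/(E(-789) + 1/(-8744615 - 3896864)) = 1/((53 + 2*(-789)**2) + 1/(-8744615 - 3896864)) = 1/((53 + 2*622521) + 1/(-12641479)) = 1/((53 + 1245042) - 1/12641479) = 1/(1245095 - 1/12641479) = 1/(15739842295504/12641479) = 12641479/15739842295504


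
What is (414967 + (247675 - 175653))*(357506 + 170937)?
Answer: 257345928127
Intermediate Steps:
(414967 + (247675 - 175653))*(357506 + 170937) = (414967 + 72022)*528443 = 486989*528443 = 257345928127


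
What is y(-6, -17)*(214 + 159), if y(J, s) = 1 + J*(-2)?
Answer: 4849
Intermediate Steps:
y(J, s) = 1 - 2*J
y(-6, -17)*(214 + 159) = (1 - 2*(-6))*(214 + 159) = (1 + 12)*373 = 13*373 = 4849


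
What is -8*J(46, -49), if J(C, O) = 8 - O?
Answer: -456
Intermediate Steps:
-8*J(46, -49) = -8*(8 - 1*(-49)) = -8*(8 + 49) = -8*57 = -456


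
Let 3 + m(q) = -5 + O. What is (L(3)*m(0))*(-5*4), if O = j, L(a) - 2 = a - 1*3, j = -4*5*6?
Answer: 5120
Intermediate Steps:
j = -120 (j = -20*6 = -120)
L(a) = -1 + a (L(a) = 2 + (a - 1*3) = 2 + (a - 3) = 2 + (-3 + a) = -1 + a)
O = -120
m(q) = -128 (m(q) = -3 + (-5 - 120) = -3 - 125 = -128)
(L(3)*m(0))*(-5*4) = ((-1 + 3)*(-128))*(-5*4) = (2*(-128))*(-20) = -256*(-20) = 5120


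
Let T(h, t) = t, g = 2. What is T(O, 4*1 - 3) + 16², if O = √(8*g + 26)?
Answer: 257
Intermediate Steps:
O = √42 (O = √(8*2 + 26) = √(16 + 26) = √42 ≈ 6.4807)
T(O, 4*1 - 3) + 16² = (4*1 - 3) + 16² = (4 - 3) + 256 = 1 + 256 = 257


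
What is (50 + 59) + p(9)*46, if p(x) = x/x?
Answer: 155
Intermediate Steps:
p(x) = 1
(50 + 59) + p(9)*46 = (50 + 59) + 1*46 = 109 + 46 = 155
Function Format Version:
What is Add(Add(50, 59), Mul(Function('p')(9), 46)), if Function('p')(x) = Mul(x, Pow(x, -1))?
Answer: 155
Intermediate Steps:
Function('p')(x) = 1
Add(Add(50, 59), Mul(Function('p')(9), 46)) = Add(Add(50, 59), Mul(1, 46)) = Add(109, 46) = 155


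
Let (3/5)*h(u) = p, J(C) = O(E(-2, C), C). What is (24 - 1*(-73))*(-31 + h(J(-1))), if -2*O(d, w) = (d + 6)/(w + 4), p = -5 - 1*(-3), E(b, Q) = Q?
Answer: -9991/3 ≈ -3330.3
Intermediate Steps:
p = -2 (p = -5 + 3 = -2)
O(d, w) = -(6 + d)/(2*(4 + w)) (O(d, w) = -(d + 6)/(2*(w + 4)) = -(6 + d)/(2*(4 + w)))
J(C) = (-6 - C)/(2*(4 + C))
h(u) = -10/3 (h(u) = (5/3)*(-2) = -10/3)
(24 - 1*(-73))*(-31 + h(J(-1))) = (24 - 1*(-73))*(-31 - 10/3) = (24 + 73)*(-103/3) = 97*(-103/3) = -9991/3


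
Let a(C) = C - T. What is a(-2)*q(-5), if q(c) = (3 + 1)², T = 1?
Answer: -48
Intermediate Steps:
a(C) = -1 + C (a(C) = C - 1*1 = C - 1 = -1 + C)
q(c) = 16 (q(c) = 4² = 16)
a(-2)*q(-5) = (-1 - 2)*16 = -3*16 = -48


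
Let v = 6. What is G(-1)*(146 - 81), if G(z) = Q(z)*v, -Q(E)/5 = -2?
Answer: 3900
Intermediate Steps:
Q(E) = 10 (Q(E) = -5*(-2) = 10)
G(z) = 60 (G(z) = 10*6 = 60)
G(-1)*(146 - 81) = 60*(146 - 81) = 60*65 = 3900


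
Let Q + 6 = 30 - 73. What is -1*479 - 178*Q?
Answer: 8243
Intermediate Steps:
Q = -49 (Q = -6 + (30 - 73) = -6 - 43 = -49)
-1*479 - 178*Q = -1*479 - 178*(-49) = -479 + 8722 = 8243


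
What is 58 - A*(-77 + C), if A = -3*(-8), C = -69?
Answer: 3562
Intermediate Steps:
A = 24
58 - A*(-77 + C) = 58 - 24*(-77 - 69) = 58 - 24*(-146) = 58 - 1*(-3504) = 58 + 3504 = 3562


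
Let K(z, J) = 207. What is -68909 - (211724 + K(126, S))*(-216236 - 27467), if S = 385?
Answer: 51648151584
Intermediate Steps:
-68909 - (211724 + K(126, S))*(-216236 - 27467) = -68909 - (211724 + 207)*(-216236 - 27467) = -68909 - 211931*(-243703) = -68909 - 1*(-51648220493) = -68909 + 51648220493 = 51648151584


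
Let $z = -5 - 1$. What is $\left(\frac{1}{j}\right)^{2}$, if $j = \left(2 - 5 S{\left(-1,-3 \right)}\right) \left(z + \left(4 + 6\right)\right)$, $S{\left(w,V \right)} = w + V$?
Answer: $\frac{1}{7744} \approx 0.00012913$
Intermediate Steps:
$z = -6$ ($z = -5 - 1 = -6$)
$S{\left(w,V \right)} = V + w$
$j = 88$ ($j = \left(2 - 5 \left(-3 - 1\right)\right) \left(-6 + \left(4 + 6\right)\right) = \left(2 - -20\right) \left(-6 + 10\right) = \left(2 + 20\right) 4 = 22 \cdot 4 = 88$)
$\left(\frac{1}{j}\right)^{2} = \left(\frac{1}{88}\right)^{2} = \frac{1}{7744}$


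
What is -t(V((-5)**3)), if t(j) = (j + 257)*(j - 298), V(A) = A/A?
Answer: 76626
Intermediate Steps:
V(A) = 1
t(j) = (-298 + j)*(257 + j) (t(j) = (257 + j)*(-298 + j) = (-298 + j)*(257 + j))
-t(V((-5)**3)) = -(-76586 + 1**2 - 41*1) = -(-76586 + 1 - 41) = -1*(-76626) = 76626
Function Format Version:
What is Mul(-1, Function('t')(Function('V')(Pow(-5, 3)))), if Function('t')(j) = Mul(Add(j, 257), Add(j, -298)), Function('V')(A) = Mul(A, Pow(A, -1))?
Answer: 76626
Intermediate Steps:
Function('V')(A) = 1
Function('t')(j) = Mul(Add(-298, j), Add(257, j)) (Function('t')(j) = Mul(Add(257, j), Add(-298, j)) = Mul(Add(-298, j), Add(257, j)))
Mul(-1, Function('t')(Function('V')(Pow(-5, 3)))) = Mul(-1, Add(-76586, Pow(1, 2), Mul(-41, 1))) = Mul(-1, Add(-76586, 1, -41)) = Mul(-1, -76626) = 76626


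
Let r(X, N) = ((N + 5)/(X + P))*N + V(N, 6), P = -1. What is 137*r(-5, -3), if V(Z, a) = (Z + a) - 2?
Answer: 274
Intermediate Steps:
V(Z, a) = -2 + Z + a
r(X, N) = 4 + N + N*(5 + N)/(-1 + X) (r(X, N) = ((N + 5)/(X - 1))*N + (-2 + N + 6) = ((5 + N)/(-1 + X))*N + (4 + N) = N*(5 + N)/(-1 + X) + (4 + N) = 4 + N + N*(5 + N)/(-1 + X))
137*r(-5, -3) = 137*((-4 + (-3)**2 + 4*(-3) - 5*(4 - 3))/(-1 - 5)) = 137*((-4 + 9 - 12 - 5*1)/(-6)) = 137*(-(-4 + 9 - 12 - 5)/6) = 137*(-1/6*(-12)) = 137*2 = 274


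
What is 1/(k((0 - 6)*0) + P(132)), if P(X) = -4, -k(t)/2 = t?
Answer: -¼ ≈ -0.25000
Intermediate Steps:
k(t) = -2*t
1/(k((0 - 6)*0) + P(132)) = 1/(-2*(0 - 6)*0 - 4) = 1/(-(-12)*0 - 4) = 1/(-2*0 - 4) = 1/(0 - 4) = 1/(-4) = -¼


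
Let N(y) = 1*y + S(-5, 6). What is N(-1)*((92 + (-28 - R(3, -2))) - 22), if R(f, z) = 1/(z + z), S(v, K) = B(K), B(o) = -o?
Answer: -1183/4 ≈ -295.75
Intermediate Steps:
S(v, K) = -K
R(f, z) = 1/(2*z)
N(y) = -6 + y (N(y) = 1*y - 1*6 = y - 6 = -6 + y)
N(-1)*((92 + (-28 - R(3, -2))) - 22) = (-6 - 1)*((92 + (-28 - 1/(2*(-2)))) - 22) = -7*((92 + (-28 - (-1)/(2*2))) - 22) = -7*((92 + (-28 - 1*(-¼))) - 22) = -7*((92 + (-28 + ¼)) - 22) = -7*((92 - 111/4) - 22) = -7*(257/4 - 22) = -7*169/4 = -1183/4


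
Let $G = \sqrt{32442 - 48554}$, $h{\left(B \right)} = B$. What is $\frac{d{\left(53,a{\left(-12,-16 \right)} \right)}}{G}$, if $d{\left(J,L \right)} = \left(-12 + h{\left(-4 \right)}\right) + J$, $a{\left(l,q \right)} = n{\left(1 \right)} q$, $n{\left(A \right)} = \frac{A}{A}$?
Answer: $- \frac{37 i \sqrt{1007}}{4028} \approx - 0.29149 i$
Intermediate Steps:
$n{\left(A \right)} = 1$
$a{\left(l,q \right)} = q$ ($a{\left(l,q \right)} = 1 q = q$)
$d{\left(J,L \right)} = -16 + J$ ($d{\left(J,L \right)} = \left(-12 - 4\right) + J = -16 + J$)
$G = 4 i \sqrt{1007}$ ($G = \sqrt{-16112} = 4 i \sqrt{1007} \approx 126.93 i$)
$\frac{d{\left(53,a{\left(-12,-16 \right)} \right)}}{G} = \frac{-16 + 53}{4 i \sqrt{1007}} = 37 \left(- \frac{i \sqrt{1007}}{4028}\right) = - \frac{37 i \sqrt{1007}}{4028}$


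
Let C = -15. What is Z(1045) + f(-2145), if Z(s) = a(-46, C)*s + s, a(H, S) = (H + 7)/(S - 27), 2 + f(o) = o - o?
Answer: 28187/14 ≈ 2013.4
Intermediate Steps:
f(o) = -2 (f(o) = -2 + (o - o) = -2 + 0 = -2)
a(H, S) = (7 + H)/(-27 + S)
Z(s) = 27*s/14 (Z(s) = ((7 - 46)/(-27 - 15))*s + s = (-39/(-42))*s + s = (-1/42*(-39))*s + s = 13*s/14 + s = 27*s/14)
Z(1045) + f(-2145) = (27/14)*1045 - 2 = 28215/14 - 2 = 28187/14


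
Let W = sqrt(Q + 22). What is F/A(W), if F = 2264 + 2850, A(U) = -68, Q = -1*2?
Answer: -2557/34 ≈ -75.206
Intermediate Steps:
Q = -2
W = 2*sqrt(5) (W = sqrt(-2 + 22) = sqrt(20) = 2*sqrt(5) ≈ 4.4721)
F = 5114
F/A(W) = 5114/(-68) = 5114*(-1/68) = -2557/34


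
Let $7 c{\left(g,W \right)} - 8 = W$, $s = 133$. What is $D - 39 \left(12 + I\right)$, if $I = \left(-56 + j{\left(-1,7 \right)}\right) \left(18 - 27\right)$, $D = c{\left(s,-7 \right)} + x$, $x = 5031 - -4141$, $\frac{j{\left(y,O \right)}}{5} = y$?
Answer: $- \frac{88948}{7} \approx -12707.0$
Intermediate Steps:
$j{\left(y,O \right)} = 5 y$
$x = 9172$ ($x = 5031 + 4141 = 9172$)
$c{\left(g,W \right)} = \frac{8}{7} + \frac{W}{7}$
$D = \frac{64205}{7}$ ($D = \left(\frac{8}{7} + \frac{1}{7} \left(-7\right)\right) + 9172 = \left(\frac{8}{7} - 1\right) + 9172 = \frac{1}{7} + 9172 = \frac{64205}{7} \approx 9172.1$)
$I = 549$ ($I = \left(-56 + 5 \left(-1\right)\right) \left(18 - 27\right) = \left(-56 - 5\right) \left(-9\right) = \left(-61\right) \left(-9\right) = 549$)
$D - 39 \left(12 + I\right) = \frac{64205}{7} - 39 \left(12 + 549\right) = \frac{64205}{7} - 21879 = - \frac{88948}{7}$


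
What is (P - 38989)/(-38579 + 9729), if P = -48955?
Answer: 43972/14425 ≈ 3.0483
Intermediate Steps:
(P - 38989)/(-38579 + 9729) = (-48955 - 38989)/(-38579 + 9729) = -87944/(-28850) = -87944*(-1/28850) = 43972/14425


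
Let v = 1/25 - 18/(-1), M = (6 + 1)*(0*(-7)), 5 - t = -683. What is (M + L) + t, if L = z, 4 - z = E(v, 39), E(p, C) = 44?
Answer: 648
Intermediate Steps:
t = 688 (t = 5 - 1*(-683) = 5 + 683 = 688)
M = 0 (M = 7*0 = 0)
v = 451/25 (v = 1*(1/25) - 18*(-1) = 1/25 + 18 = 451/25 ≈ 18.040)
z = -40 (z = 4 - 1*44 = 4 - 44 = -40)
L = -40
(M + L) + t = (0 - 40) + 688 = -40 + 688 = 648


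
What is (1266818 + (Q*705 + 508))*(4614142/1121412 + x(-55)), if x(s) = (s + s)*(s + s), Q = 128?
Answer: 1535599393410131/93451 ≈ 1.6432e+10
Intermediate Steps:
x(s) = 4*s**2 (x(s) = (2*s)*(2*s) = 4*s**2)
(1266818 + (Q*705 + 508))*(4614142/1121412 + x(-55)) = (1266818 + (128*705 + 508))*(4614142/1121412 + 4*(-55)**2) = (1266818 + (90240 + 508))*(4614142*(1/1121412) + 4*3025) = (1266818 + 90748)*(2307071/560706 + 12100) = 1357566*(6786849671/560706) = 1535599393410131/93451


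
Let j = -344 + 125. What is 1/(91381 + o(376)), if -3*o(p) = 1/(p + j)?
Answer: 471/43040450 ≈ 1.0943e-5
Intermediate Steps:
j = -219
o(p) = -1/(3*(-219 + p)) (o(p) = -1/(3*(p - 219)) = -1/(3*(-219 + p)))
1/(91381 + o(376)) = 1/(91381 - 1/(-657 + 3*376)) = 1/(91381 - 1/(-657 + 1128)) = 1/(91381 - 1/471) = 1/(43040450/471) = 471/43040450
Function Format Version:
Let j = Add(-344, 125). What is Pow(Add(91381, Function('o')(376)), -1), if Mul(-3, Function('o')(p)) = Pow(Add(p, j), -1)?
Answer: Rational(471, 43040450) ≈ 1.0943e-5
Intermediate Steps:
j = -219
Function('o')(p) = Mul(Rational(-1, 3), Pow(Add(-219, p), -1)) (Function('o')(p) = Mul(Rational(-1, 3), Pow(Add(p, -219), -1)) = Mul(Rational(-1, 3), Pow(Add(-219, p), -1)))
Pow(Add(91381, Function('o')(376)), -1) = Pow(Add(91381, Mul(-1, Pow(Add(-657, Mul(3, 376)), -1))), -1) = Pow(Add(91381, Mul(-1, Pow(Add(-657, 1128), -1))), -1) = Pow(Add(91381, Mul(-1, Pow(471, -1))), -1) = Pow(Add(91381, Mul(-1, Rational(1, 471))), -1) = Pow(Add(91381, Rational(-1, 471)), -1) = Pow(Rational(43040450, 471), -1) = Rational(471, 43040450)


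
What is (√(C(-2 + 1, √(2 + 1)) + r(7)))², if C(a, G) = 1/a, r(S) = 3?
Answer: 2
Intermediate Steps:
(√(C(-2 + 1, √(2 + 1)) + r(7)))² = (√(1/(-2 + 1) + 3))² = (√(1/(-1) + 3))² = (√(-1 + 3))² = (√2)² = 2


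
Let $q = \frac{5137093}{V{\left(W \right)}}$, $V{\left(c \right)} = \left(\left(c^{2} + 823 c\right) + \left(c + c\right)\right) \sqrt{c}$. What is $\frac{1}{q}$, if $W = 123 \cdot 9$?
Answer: $\frac{6416172 \sqrt{123}}{5137093} \approx 13.852$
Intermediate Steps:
$W = 1107$
$V{\left(c \right)} = \sqrt{c} \left(c^{2} + 825 c\right)$ ($V{\left(c \right)} = \left(\left(c^{2} + 823 c\right) + 2 c\right) \sqrt{c} = \left(c^{2} + 825 c\right) \sqrt{c} = \sqrt{c} \left(c^{2} + 825 c\right)$)
$q = \frac{5137093 \sqrt{123}}{789189156}$ ($q = \frac{5137093}{1107^{\frac{3}{2}} \left(825 + 1107\right)} = \frac{5137093}{3321 \sqrt{123} \cdot 1932} = \frac{5137093}{6416172 \sqrt{123}} = 5137093 \frac{\sqrt{123}}{789189156} = \frac{5137093 \sqrt{123}}{789189156} \approx 0.072192$)
$\frac{1}{q} = \frac{1}{\frac{5137093}{789189156} \sqrt{123}} = \frac{6416172 \sqrt{123}}{5137093}$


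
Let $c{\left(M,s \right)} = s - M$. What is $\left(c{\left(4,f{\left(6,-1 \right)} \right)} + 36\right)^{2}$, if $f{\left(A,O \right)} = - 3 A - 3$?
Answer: $121$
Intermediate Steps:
$f{\left(A,O \right)} = -3 - 3 A$
$\left(c{\left(4,f{\left(6,-1 \right)} \right)} + 36\right)^{2} = \left(\left(\left(-3 - 18\right) - 4\right) + 36\right)^{2} = \left(\left(-21 - 4\right) + 36\right)^{2} = \left(-25 + 36\right)^{2} = 11^{2} = 121$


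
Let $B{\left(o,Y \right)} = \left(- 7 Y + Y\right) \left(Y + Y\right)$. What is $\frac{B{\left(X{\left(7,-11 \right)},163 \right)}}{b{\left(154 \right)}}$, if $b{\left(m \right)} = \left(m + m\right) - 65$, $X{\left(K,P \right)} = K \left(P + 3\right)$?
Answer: $- \frac{106276}{81} \approx -1312.0$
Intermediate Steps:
$X{\left(K,P \right)} = K \left(3 + P\right)$
$B{\left(o,Y \right)} = - 12 Y^{2}$ ($B{\left(o,Y \right)} = - 6 Y 2 Y = - 12 Y^{2}$)
$b{\left(m \right)} = -65 + 2 m$ ($b{\left(m \right)} = 2 m - 65 = -65 + 2 m$)
$\frac{B{\left(X{\left(7,-11 \right)},163 \right)}}{b{\left(154 \right)}} = \frac{\left(-12\right) 163^{2}}{-65 + 2 \cdot 154} = \frac{\left(-12\right) 26569}{-65 + 308} = - \frac{318828}{243} = \left(-318828\right) \frac{1}{243} = - \frac{106276}{81}$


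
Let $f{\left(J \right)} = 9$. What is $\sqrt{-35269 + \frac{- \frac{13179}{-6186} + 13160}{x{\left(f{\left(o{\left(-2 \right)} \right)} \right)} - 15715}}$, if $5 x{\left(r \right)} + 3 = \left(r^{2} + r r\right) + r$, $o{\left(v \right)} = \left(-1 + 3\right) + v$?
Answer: $\frac{i \sqrt{921914143762420830574}}{161675234} \approx 187.8 i$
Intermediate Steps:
$o{\left(v \right)} = 2 + v$
$x{\left(r \right)} = - \frac{3}{5} + \frac{r}{5} + \frac{2 r^{2}}{5}$ ($x{\left(r \right)} = - \frac{3}{5} + \frac{\left(r^{2} + r r\right) + r}{5} = - \frac{3}{5} + \frac{\left(r^{2} + r^{2}\right) + r}{5} = - \frac{3}{5} + \frac{2 r^{2} + r}{5} = - \frac{3}{5} + \frac{r + 2 r^{2}}{5} = - \frac{3}{5} + \left(\frac{r}{5} + \frac{2 r^{2}}{5}\right) = - \frac{3}{5} + \frac{r}{5} + \frac{2 r^{2}}{5}$)
$\sqrt{-35269 + \frac{- \frac{13179}{-6186} + 13160}{x{\left(f{\left(o{\left(-2 \right)} \right)} \right)} - 15715}} = \sqrt{-35269 + \frac{- \frac{13179}{-6186} + 13160}{\left(- \frac{3}{5} + \frac{1}{5} \cdot 9 + \frac{2 \cdot 9^{2}}{5}\right) - 15715}} = \sqrt{-35269 + \frac{\left(-13179\right) \left(- \frac{1}{6186}\right) + 13160}{\left(- \frac{3}{5} + \frac{9}{5} + \frac{2}{5} \cdot 81\right) - 15715}} = \sqrt{-35269 + \frac{\frac{4393}{2062} + 13160}{\left(- \frac{3}{5} + \frac{9}{5} + \frac{162}{5}\right) - 15715}} = \sqrt{-35269 + \frac{27140313}{2062 \left(\frac{168}{5} - 15715\right)}} = \sqrt{-35269 + \frac{27140313}{2062 \left(- \frac{78407}{5}\right)}} = \sqrt{-35269 + \frac{27140313}{2062} \left(- \frac{5}{78407}\right)} = \sqrt{-35269 - \frac{135701565}{161675234}} = \sqrt{- \frac{5702259529511}{161675234}} = \frac{i \sqrt{921914143762420830574}}{161675234}$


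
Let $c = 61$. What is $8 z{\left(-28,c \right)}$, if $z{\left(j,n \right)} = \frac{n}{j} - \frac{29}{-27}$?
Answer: $- \frac{1670}{189} \approx -8.836$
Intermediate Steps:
$z{\left(j,n \right)} = \frac{29}{27} + \frac{n}{j}$ ($z{\left(j,n \right)} = \frac{n}{j} - - \frac{29}{27} = \frac{n}{j} + \frac{29}{27} = \frac{29}{27} + \frac{n}{j}$)
$8 z{\left(-28,c \right)} = 8 \left(\frac{29}{27} + \frac{61}{-28}\right) = 8 \left(\frac{29}{27} + 61 \left(- \frac{1}{28}\right)\right) = 8 \left(\frac{29}{27} - \frac{61}{28}\right) = 8 \left(- \frac{835}{756}\right) = - \frac{1670}{189}$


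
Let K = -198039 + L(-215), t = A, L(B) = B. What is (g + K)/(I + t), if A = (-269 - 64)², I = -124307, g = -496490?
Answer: 347372/6709 ≈ 51.777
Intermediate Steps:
A = 110889 (A = (-333)² = 110889)
t = 110889
K = -198254 (K = -198039 - 215 = -198254)
(g + K)/(I + t) = (-496490 - 198254)/(-124307 + 110889) = -694744/(-13418) = -694744*(-1/13418) = 347372/6709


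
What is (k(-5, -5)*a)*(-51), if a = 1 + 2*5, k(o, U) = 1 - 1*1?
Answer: 0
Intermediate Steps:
k(o, U) = 0 (k(o, U) = 1 - 1 = 0)
a = 11 (a = 1 + 10 = 11)
(k(-5, -5)*a)*(-51) = (0*11)*(-51) = 0*(-51) = 0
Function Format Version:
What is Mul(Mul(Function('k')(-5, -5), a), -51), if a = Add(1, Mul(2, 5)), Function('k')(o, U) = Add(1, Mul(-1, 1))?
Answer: 0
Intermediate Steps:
Function('k')(o, U) = 0 (Function('k')(o, U) = Add(1, -1) = 0)
a = 11 (a = Add(1, 10) = 11)
Mul(Mul(Function('k')(-5, -5), a), -51) = Mul(Mul(0, 11), -51) = Mul(0, -51) = 0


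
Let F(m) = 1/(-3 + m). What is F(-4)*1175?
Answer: -1175/7 ≈ -167.86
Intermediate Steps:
F(-4)*1175 = 1175/(-3 - 4) = 1175/(-7) = -1/7*1175 = -1175/7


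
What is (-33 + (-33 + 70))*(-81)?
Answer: -324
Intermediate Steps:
(-33 + (-33 + 70))*(-81) = (-33 + 37)*(-81) = 4*(-81) = -324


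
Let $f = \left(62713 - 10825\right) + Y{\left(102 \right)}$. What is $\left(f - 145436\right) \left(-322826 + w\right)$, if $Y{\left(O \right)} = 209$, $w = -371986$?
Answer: $64853057268$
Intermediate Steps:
$f = 52097$ ($f = \left(62713 - 10825\right) + 209 = 51888 + 209 = 52097$)
$\left(f - 145436\right) \left(-322826 + w\right) = \left(52097 - 145436\right) \left(-322826 - 371986\right) = \left(-93339\right) \left(-694812\right) = 64853057268$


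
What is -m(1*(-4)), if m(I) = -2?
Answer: 2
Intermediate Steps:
-m(1*(-4)) = -1*(-2) = 2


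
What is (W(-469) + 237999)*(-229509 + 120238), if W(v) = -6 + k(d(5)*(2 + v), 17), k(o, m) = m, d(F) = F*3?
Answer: -26007590710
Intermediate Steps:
d(F) = 3*F
W(v) = 11 (W(v) = -6 + 17 = 11)
(W(-469) + 237999)*(-229509 + 120238) = (11 + 237999)*(-229509 + 120238) = 238010*(-109271) = -26007590710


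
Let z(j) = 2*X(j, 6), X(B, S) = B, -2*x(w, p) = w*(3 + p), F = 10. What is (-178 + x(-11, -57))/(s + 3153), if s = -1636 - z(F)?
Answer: -475/1497 ≈ -0.31730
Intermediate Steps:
x(w, p) = -w*(3 + p)/2
z(j) = 2*j
s = -1656 (s = -1636 - 2*10 = -1636 - 1*20 = -1636 - 20 = -1656)
(-178 + x(-11, -57))/(s + 3153) = (-178 - ½*(-11)*(3 - 57))/(-1656 + 3153) = (-178 - ½*(-11)*(-54))/1497 = (-178 - 297)*(1/1497) = -475*1/1497 = -475/1497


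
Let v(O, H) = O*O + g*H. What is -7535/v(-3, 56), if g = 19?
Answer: -7535/1073 ≈ -7.0224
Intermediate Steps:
v(O, H) = O² + 19*H (v(O, H) = O*O + 19*H = O² + 19*H)
-7535/v(-3, 56) = -7535/((-3)² + 19*56) = -7535/(9 + 1064) = -7535/1073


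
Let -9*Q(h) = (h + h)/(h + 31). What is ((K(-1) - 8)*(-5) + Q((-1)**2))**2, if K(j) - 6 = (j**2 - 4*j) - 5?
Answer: 2070721/20736 ≈ 99.861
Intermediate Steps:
K(j) = 1 + j**2 - 4*j (K(j) = 6 + ((j**2 - 4*j) - 5) = 6 + (-5 + j**2 - 4*j) = 1 + j**2 - 4*j)
Q(h) = -2*h/(9*(31 + h)) (Q(h) = -(h + h)/(9*(h + 31)) = -2*h/(9*(31 + h)))
((K(-1) - 8)*(-5) + Q((-1)**2))**2 = (((1 + (-1)**2 - 4*(-1)) - 8)*(-5) - 2*(-1)**2/(279 + 9*(-1)**2))**2 = (((1 + 1 + 4) - 8)*(-5) - 2*1/(279 + 9*1))**2 = ((6 - 8)*(-5) - 2*1/(279 + 9))**2 = (-2*(-5) - 2*1/288)**2 = (10 - 2*1*1/288)**2 = (10 - 1/144)**2 = (1439/144)**2 = 2070721/20736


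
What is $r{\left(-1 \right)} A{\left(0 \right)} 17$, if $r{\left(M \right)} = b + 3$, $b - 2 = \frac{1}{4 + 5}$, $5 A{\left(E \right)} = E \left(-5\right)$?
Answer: $0$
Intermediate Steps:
$A{\left(E \right)} = - E$ ($A{\left(E \right)} = \frac{E \left(-5\right)}{5} = \frac{\left(-5\right) E}{5} = - E$)
$b = \frac{19}{9}$ ($b = 2 + \frac{1}{4 + 5} = 2 + \frac{1}{9} = \frac{19}{9} \approx 2.1111$)
$r{\left(M \right)} = \frac{46}{9}$ ($r{\left(M \right)} = \frac{19}{9} + 3 = \frac{46}{9}$)
$r{\left(-1 \right)} A{\left(0 \right)} 17 = \frac{46 \left(\left(-1\right) 0\right)}{9} \cdot 17 = \frac{46}{9} \cdot 0 \cdot 17 = 0 \cdot 17 = 0$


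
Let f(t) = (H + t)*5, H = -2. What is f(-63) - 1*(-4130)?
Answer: 3805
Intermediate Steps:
f(t) = -10 + 5*t (f(t) = (-2 + t)*5 = -10 + 5*t)
f(-63) - 1*(-4130) = (-10 + 5*(-63)) - 1*(-4130) = (-10 - 315) + 4130 = -325 + 4130 = 3805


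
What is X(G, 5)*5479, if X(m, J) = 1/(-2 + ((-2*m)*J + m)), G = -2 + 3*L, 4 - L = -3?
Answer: -5479/173 ≈ -31.671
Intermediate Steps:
L = 7 (L = 4 - 1*(-3) = 4 + 3 = 7)
G = 19 (G = -2 + 3*7 = -2 + 21 = 19)
X(m, J) = 1/(-2 + m - 2*J*m) (X(m, J) = 1/(-2 + (-2*J*m + m)) = 1/(-2 + (m - 2*J*m)) = 1/(-2 + m - 2*J*m))
X(G, 5)*5479 = -1/(2 - 1*19 + 2*5*19)*5479 = -1/(2 - 19 + 190)*5479 = -1/173*5479 = -5479/173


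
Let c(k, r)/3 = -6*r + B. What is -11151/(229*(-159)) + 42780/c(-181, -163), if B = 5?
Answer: 176727431/11930671 ≈ 14.813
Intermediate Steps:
c(k, r) = 15 - 18*r (c(k, r) = 3*(-6*r + 5) = 3*(5 - 6*r) = 15 - 18*r)
-11151/(229*(-159)) + 42780/c(-181, -163) = -11151/(229*(-159)) + 42780/(15 - 18*(-163)) = -11151/(-36411) + 42780/(15 + 2934) = -11151*(-1/36411) + 42780/2949 = 3717/12137 + 42780*(1/2949) = 3717/12137 + 14260/983 = 176727431/11930671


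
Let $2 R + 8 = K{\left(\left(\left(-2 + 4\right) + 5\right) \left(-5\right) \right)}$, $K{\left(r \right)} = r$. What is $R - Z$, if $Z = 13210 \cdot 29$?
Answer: $- \frac{766223}{2} \approx -3.8311 \cdot 10^{5}$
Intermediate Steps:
$Z = 383090$
$R = - \frac{43}{2}$ ($R = -4 + \frac{\left(\left(-2 + 4\right) + 5\right) \left(-5\right)}{2} = -4 + \frac{\left(2 + 5\right) \left(-5\right)}{2} = -4 + \frac{7 \left(-5\right)}{2} = -4 + \frac{1}{2} \left(-35\right) = -4 - \frac{35}{2} = - \frac{43}{2} \approx -21.5$)
$R - Z = - \frac{43}{2} - 383090 = - \frac{766223}{2}$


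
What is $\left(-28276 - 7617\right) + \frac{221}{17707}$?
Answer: $- \frac{635557130}{17707} \approx -35893.0$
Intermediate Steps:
$\left(-28276 - 7617\right) + \frac{221}{17707} = -35893 + 221 \cdot \frac{1}{17707} = -35893 + \frac{221}{17707} = - \frac{635557130}{17707}$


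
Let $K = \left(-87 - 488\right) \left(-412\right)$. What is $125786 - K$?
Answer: $-111114$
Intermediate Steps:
$K = 236900$ ($K = \left(-575\right) \left(-412\right) = 236900$)
$125786 - K = 125786 - 236900 = -111114$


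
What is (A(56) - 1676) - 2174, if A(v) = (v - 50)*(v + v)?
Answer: -3178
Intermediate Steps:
A(v) = 2*v*(-50 + v) (A(v) = (-50 + v)*(2*v) = 2*v*(-50 + v))
(A(56) - 1676) - 2174 = (2*56*(-50 + 56) - 1676) - 2174 = (2*56*6 - 1676) - 2174 = (672 - 1676) - 2174 = -1004 - 2174 = -3178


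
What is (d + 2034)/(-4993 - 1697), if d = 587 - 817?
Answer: -902/3345 ≈ -0.26966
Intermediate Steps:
d = -230
(d + 2034)/(-4993 - 1697) = (-230 + 2034)/(-4993 - 1697) = 1804/(-6690) = 1804*(-1/6690) = -902/3345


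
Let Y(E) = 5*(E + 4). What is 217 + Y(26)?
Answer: 367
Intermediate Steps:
Y(E) = 20 + 5*E (Y(E) = 5*(4 + E) = 20 + 5*E)
217 + Y(26) = 217 + (20 + 5*26) = 217 + (20 + 130) = 217 + 150 = 367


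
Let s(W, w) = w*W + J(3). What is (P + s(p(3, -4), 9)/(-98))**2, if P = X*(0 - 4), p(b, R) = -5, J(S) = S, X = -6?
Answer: 29241/49 ≈ 596.75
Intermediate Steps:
s(W, w) = 3 + W*w (s(W, w) = w*W + 3 = W*w + 3 = 3 + W*w)
P = 24 (P = -6*(0 - 4) = -6*(-4) = 24)
(P + s(p(3, -4), 9)/(-98))**2 = (24 + (3 - 5*9)/(-98))**2 = (24 + (3 - 45)*(-1/98))**2 = (24 - 42*(-1/98))**2 = (24 + 3/7)**2 = (171/7)**2 = 29241/49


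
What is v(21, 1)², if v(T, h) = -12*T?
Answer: 63504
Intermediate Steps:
v(21, 1)² = (-12*21)² = (-252)² = 63504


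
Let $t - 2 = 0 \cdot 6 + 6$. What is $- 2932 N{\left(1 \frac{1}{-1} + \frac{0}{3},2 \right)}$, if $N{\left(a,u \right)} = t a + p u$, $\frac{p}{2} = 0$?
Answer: $23456$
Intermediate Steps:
$t = 8$ ($t = 2 + \left(0 \cdot 6 + 6\right) = 2 + \left(0 + 6\right) = 2 + 6 = 8$)
$p = 0$ ($p = 2 \cdot 0 = 0$)
$N{\left(a,u \right)} = 8 a$ ($N{\left(a,u \right)} = 8 a + 0 u = 8 a + 0 = 8 a$)
$- 2932 N{\left(1 \frac{1}{-1} + \frac{0}{3},2 \right)} = - 2932 \cdot 8 \left(1 \frac{1}{-1} + \frac{0}{3}\right) = - 2932 \cdot 8 \left(1 \left(-1\right) + 0 \cdot \frac{1}{3}\right) = - 2932 \cdot 8 \left(-1 + 0\right) = - 2932 \cdot 8 \left(-1\right) = \left(-2932\right) \left(-8\right) = 23456$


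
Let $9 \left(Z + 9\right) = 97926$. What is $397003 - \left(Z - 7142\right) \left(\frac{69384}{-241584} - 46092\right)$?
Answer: $\frac{743327523943}{4314} \approx 1.7231 \cdot 10^{8}$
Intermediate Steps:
$Z = \frac{32615}{3}$ ($Z = -9 + \frac{1}{9} \cdot 97926 = -9 + \frac{32642}{3} = \frac{32615}{3} \approx 10872.0$)
$397003 - \left(Z - 7142\right) \left(\frac{69384}{-241584} - 46092\right) = 397003 - \left(\frac{32615}{3} - 7142\right) \left(\frac{69384}{-241584} - 46092\right) = 397003 - \frac{11189 \left(69384 \left(- \frac{1}{241584}\right) - 46092\right)}{3} = 397003 - \frac{11189 \left(- \frac{413}{1438} - 46092\right)}{3} = 397003 - \frac{11189}{3} \left(- \frac{66280709}{1438}\right) = 397003 - - \frac{741614853001}{4314} = 397003 + \frac{741614853001}{4314} = \frac{743327523943}{4314}$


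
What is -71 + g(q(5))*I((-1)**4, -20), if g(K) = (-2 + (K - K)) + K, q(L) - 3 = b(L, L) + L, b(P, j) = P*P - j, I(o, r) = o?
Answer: -45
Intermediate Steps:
b(P, j) = P**2 - j
q(L) = 3 + L**2 (q(L) = 3 + ((L**2 - L) + L) = 3 + L**2)
g(K) = -2 + K (g(K) = (-2 + 0) + K = -2 + K)
-71 + g(q(5))*I((-1)**4, -20) = -71 + (-2 + (3 + 5**2))*(-1)**4 = -71 + (-2 + (3 + 25))*1 = -71 + (-2 + 28)*1 = -71 + 26*1 = -71 + 26 = -45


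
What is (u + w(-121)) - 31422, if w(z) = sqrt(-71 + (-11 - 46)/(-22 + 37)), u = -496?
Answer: -31918 + I*sqrt(1870)/5 ≈ -31918.0 + 8.6487*I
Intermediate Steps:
w(z) = I*sqrt(1870)/5 (w(z) = sqrt(-71 - 57/15) = sqrt(-71 - 57*1/15) = sqrt(-71 - 19/5) = sqrt(-374/5) = I*sqrt(1870)/5)
(u + w(-121)) - 31422 = (-496 + I*sqrt(1870)/5) - 31422 = -31918 + I*sqrt(1870)/5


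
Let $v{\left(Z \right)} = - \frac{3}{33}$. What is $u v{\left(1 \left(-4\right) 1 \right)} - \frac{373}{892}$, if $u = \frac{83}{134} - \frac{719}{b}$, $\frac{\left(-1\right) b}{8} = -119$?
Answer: $- \frac{63494143}{156462152} \approx -0.40581$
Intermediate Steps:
$b = 952$ ($b = \left(-8\right) \left(-119\right) = 952$)
$v{\left(Z \right)} = - \frac{1}{11}$ ($v{\left(Z \right)} = \left(-3\right) \frac{1}{33} = - \frac{1}{11}$)
$u = - \frac{8665}{63784}$ ($u = \frac{83}{134} - \frac{719}{952} = - \frac{8665}{63784} \approx -0.13585$)
$u v{\left(1 \left(-4\right) 1 \right)} - \frac{373}{892} = \left(- \frac{8665}{63784}\right) \left(- \frac{1}{11}\right) - \frac{373}{892} = \frac{8665}{701624} - \frac{373}{892} = - \frac{63494143}{156462152}$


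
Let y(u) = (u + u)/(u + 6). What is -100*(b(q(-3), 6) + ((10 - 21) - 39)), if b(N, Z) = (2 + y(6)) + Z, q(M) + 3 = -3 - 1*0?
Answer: 4100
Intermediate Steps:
q(M) = -6 (q(M) = -3 + (-3 - 1*0) = -3 + (-3 + 0) = -3 - 3 = -6)
y(u) = 2*u/(6 + u) (y(u) = (2*u)/(6 + u) = 2*u/(6 + u))
b(N, Z) = 3 + Z (b(N, Z) = (2 + 2*6/(6 + 6)) + Z = (2 + 2*6/12) + Z = (2 + 2*6*(1/12)) + Z = (2 + 1) + Z = 3 + Z)
-100*(b(q(-3), 6) + ((10 - 21) - 39)) = -100*((3 + 6) + ((10 - 21) - 39)) = -100*(9 + (-11 - 39)) = -100*(9 - 50) = -100*(-41) = 4100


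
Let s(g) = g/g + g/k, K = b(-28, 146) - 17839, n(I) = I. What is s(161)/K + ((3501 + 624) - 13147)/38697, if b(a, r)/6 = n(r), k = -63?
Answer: -458939972/1969251633 ≈ -0.23305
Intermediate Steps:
b(a, r) = 6*r
K = -16963 (K = 6*146 - 17839 = 876 - 17839 = -16963)
s(g) = 1 - g/63 (s(g) = g/g + g/(-63) = 1 + g*(-1/63) = 1 - g/63)
s(161)/K + ((3501 + 624) - 13147)/38697 = (1 - 1/63*161)/(-16963) + ((3501 + 624) - 13147)/38697 = (1 - 23/9)*(-1/16963) + (4125 - 13147)*(1/38697) = -14/9*(-1/16963) - 9022*1/38697 = 14/152667 - 9022/38697 = -458939972/1969251633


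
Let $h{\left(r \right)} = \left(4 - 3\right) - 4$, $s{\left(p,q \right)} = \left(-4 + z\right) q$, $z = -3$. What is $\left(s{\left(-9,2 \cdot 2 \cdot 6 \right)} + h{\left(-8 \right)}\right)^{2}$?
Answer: $29241$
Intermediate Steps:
$s{\left(p,q \right)} = - 7 q$ ($s{\left(p,q \right)} = \left(-4 - 3\right) q = - 7 q$)
$h{\left(r \right)} = -3$ ($h{\left(r \right)} = 1 - 4 = -3$)
$\left(s{\left(-9,2 \cdot 2 \cdot 6 \right)} + h{\left(-8 \right)}\right)^{2} = \left(- 7 \cdot 2 \cdot 2 \cdot 6 - 3\right)^{2} = \left(- 7 \cdot 4 \cdot 6 - 3\right)^{2} = \left(\left(-7\right) 24 - 3\right)^{2} = \left(-168 - 3\right)^{2} = \left(-171\right)^{2} = 29241$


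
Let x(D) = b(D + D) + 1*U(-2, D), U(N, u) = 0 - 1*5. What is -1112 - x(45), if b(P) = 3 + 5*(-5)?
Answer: -1085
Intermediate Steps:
U(N, u) = -5 (U(N, u) = 0 - 5 = -5)
b(P) = -22 (b(P) = 3 - 25 = -22)
x(D) = -27 (x(D) = -22 + 1*(-5) = -22 - 5 = -27)
-1112 - x(45) = -1112 - 1*(-27) = -1112 + 27 = -1085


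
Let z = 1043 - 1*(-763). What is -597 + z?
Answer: 1209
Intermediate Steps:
z = 1806 (z = 1043 + 763 = 1806)
-597 + z = -597 + 1806 = 1209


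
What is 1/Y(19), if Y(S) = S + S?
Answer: 1/38 ≈ 0.026316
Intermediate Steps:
Y(S) = 2*S
1/Y(19) = 1/(2*19) = 1/38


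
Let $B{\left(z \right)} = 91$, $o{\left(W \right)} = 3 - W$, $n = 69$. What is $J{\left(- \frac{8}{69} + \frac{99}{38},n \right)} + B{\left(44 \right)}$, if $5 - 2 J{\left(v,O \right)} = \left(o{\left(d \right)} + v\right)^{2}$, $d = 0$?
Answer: $\frac{1078444859}{13749768} \approx 78.434$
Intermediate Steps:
$J{\left(v,O \right)} = \frac{5}{2} - \frac{\left(3 + v\right)^{2}}{2}$ ($J{\left(v,O \right)} = \frac{5}{2} - \frac{\left(\left(3 - 0\right) + v\right)^{2}}{2} = \frac{5}{2} - \frac{\left(\left(3 + 0\right) + v\right)^{2}}{2} = \frac{5}{2} - \frac{\left(3 + v\right)^{2}}{2}$)
$J{\left(- \frac{8}{69} + \frac{99}{38},n \right)} + B{\left(44 \right)} = \left(\frac{5}{2} - \frac{\left(3 + \left(- \frac{8}{69} + \frac{99}{38}\right)\right)^{2}}{2}\right) + 91 = \left(\frac{5}{2} - \frac{\left(3 + \frac{6527}{2622}\right)^{2}}{2}\right) + 91 = \left(\frac{5}{2} - \frac{\left(\frac{14393}{2622}\right)^{2}}{2}\right) + 91 = \left(\frac{5}{2} - \frac{207158449}{13749768}\right) + 91 = - \frac{172784029}{13749768} + 91 = \frac{1078444859}{13749768}$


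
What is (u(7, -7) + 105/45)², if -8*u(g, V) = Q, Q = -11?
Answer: 7921/576 ≈ 13.752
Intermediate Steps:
u(g, V) = 11/8 (u(g, V) = -⅛*(-11) = 11/8)
(u(7, -7) + 105/45)² = (11/8 + 105/45)² = (11/8 + 105*(1/45))² = (11/8 + 7/3)² = (89/24)² = 7921/576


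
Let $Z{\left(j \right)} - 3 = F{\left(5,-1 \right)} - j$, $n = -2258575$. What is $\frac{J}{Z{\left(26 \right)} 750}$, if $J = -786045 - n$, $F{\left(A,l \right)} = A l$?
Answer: $- \frac{147253}{2100} \approx -70.12$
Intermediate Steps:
$J = 1472530$ ($J = -786045 - -2258575 = -786045 + 2258575 = 1472530$)
$Z{\left(j \right)} = -2 - j$ ($Z{\left(j \right)} = 3 - \left(5 + j\right) = -2 - j$)
$\frac{J}{Z{\left(26 \right)} 750} = \frac{1472530}{\left(-2 - 26\right) 750} = \frac{1472530}{\left(-28\right) 750} = \frac{1472530}{-21000} = 1472530 \left(- \frac{1}{21000}\right) = - \frac{147253}{2100}$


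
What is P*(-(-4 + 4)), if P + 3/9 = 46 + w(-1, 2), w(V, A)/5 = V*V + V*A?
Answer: 0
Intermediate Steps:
w(V, A) = 5*V² + 5*A*V (w(V, A) = 5*(V*V + V*A) = 5*(V² + A*V) = 5*V² + 5*A*V)
P = 122/3 (P = -⅓ + (46 + 5*(-1)*(2 - 1)) = -⅓ + (46 + 5*(-1)*1) = -⅓ + (46 - 5) = -⅓ + 41 = 122/3 ≈ 40.667)
P*(-(-4 + 4)) = 122*(-(-4 + 4))/3 = 122*(-1*0)/3 = (122/3)*0 = 0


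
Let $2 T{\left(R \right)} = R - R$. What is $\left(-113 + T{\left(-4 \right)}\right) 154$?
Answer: $-17402$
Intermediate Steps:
$T{\left(R \right)} = 0$ ($T{\left(R \right)} = \frac{R - R}{2} = \frac{1}{2} \cdot 0 = 0$)
$\left(-113 + T{\left(-4 \right)}\right) 154 = \left(-113 + 0\right) 154 = \left(-113\right) 154 = -17402$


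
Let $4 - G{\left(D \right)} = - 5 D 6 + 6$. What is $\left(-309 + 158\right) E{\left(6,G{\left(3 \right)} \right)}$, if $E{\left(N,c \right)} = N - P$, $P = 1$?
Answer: $-755$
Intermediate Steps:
$G{\left(D \right)} = -2 + 30 D$ ($G{\left(D \right)} = 4 - \left(- 5 D 6 + 6\right) = 4 - \left(- 5 \cdot 6 D + 6\right) = 4 - \left(- 30 D + 6\right) = 4 - \left(6 - 30 D\right) = 4 + \left(-6 + 30 D\right) = -2 + 30 D$)
$E{\left(N,c \right)} = -1 + N$ ($E{\left(N,c \right)} = N - 1 = -1 + N$)
$\left(-309 + 158\right) E{\left(6,G{\left(3 \right)} \right)} = \left(-309 + 158\right) \left(-1 + 6\right) = \left(-151\right) 5 = -755$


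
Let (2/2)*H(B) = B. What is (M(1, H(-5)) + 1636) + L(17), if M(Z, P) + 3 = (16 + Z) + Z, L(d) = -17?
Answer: 1634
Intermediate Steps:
H(B) = B
M(Z, P) = 13 + 2*Z (M(Z, P) = -3 + ((16 + Z) + Z) = -3 + (16 + 2*Z) = 13 + 2*Z)
(M(1, H(-5)) + 1636) + L(17) = ((13 + 2*1) + 1636) - 17 = ((13 + 2) + 1636) - 17 = (15 + 1636) - 17 = 1651 - 17 = 1634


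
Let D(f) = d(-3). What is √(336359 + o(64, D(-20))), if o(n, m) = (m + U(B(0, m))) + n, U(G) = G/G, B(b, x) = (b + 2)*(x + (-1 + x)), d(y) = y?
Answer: √336421 ≈ 580.02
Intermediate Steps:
D(f) = -3
B(b, x) = (-1 + 2*x)*(2 + b) (B(b, x) = (2 + b)*(-1 + 2*x) = (-1 + 2*x)*(2 + b))
U(G) = 1
o(n, m) = 1 + m + n (o(n, m) = (m + 1) + n = (1 + m) + n = 1 + m + n)
√(336359 + o(64, D(-20))) = √(336359 + (1 - 3 + 64)) = √(336359 + 62) = √336421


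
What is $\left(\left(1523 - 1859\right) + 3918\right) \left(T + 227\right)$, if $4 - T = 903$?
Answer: $-2407104$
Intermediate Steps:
$T = -899$ ($T = 4 - 903 = -899$)
$\left(\left(1523 - 1859\right) + 3918\right) \left(T + 227\right) = \left(\left(1523 - 1859\right) + 3918\right) \left(-899 + 227\right) = \left(\left(1523 - 1859\right) + 3918\right) \left(-672\right) = \left(-336 + 3918\right) \left(-672\right) = 3582 \left(-672\right) = -2407104$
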